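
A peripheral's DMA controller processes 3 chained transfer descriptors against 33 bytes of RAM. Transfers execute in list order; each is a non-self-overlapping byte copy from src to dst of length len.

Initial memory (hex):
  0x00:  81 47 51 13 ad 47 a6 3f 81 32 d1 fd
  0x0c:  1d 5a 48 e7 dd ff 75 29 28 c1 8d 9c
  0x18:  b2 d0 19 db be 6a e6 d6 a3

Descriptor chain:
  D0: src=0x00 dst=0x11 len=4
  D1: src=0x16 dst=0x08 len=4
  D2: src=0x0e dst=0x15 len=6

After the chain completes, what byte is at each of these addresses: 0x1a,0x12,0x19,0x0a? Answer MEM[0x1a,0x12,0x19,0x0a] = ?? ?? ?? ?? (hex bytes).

  after D0: wrote 4B at 0x11 = 81475113
  after D1: wrote 4B at 0x08 = 8d9cb2d0
  after D2: wrote 6B at 0x15 = 48e7dd814751
query mem[0x1a]=0x51, mem[0x12]=0x47, mem[0x19]=0x47, mem[0x0a]=0xb2

MEM[0x1a,0x12,0x19,0x0a] = 51 47 47 b2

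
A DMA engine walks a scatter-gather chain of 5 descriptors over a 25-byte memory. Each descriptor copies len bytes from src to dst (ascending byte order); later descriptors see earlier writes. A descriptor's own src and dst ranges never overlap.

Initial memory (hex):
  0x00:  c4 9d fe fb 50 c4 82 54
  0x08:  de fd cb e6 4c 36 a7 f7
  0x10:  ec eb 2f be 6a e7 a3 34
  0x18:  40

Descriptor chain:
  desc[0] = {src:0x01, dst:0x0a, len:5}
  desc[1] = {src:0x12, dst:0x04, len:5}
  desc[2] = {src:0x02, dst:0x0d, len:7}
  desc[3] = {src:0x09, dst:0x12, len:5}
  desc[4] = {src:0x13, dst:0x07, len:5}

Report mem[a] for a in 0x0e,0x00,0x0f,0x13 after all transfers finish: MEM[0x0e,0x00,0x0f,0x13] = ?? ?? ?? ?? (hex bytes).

#0 dst[0x0a+5] := {0x9d,0xfe,0xfb,0x50,0xc4}
#1 dst[0x04+5] := {0x2f,0xbe,0x6a,0xe7,0xa3}
#2 dst[0x0d+7] := {0xfe,0xfb,0x2f,0xbe,0x6a,0xe7,0xa3}
#3 dst[0x12+5] := {0xfd,0x9d,0xfe,0xfb,0xfe}
#4 dst[0x07+5] := {0x9d,0xfe,0xfb,0xfe,0x34}
query mem[0x0e]=0xfb, mem[0x00]=0xc4, mem[0x0f]=0x2f, mem[0x13]=0x9d

MEM[0x0e,0x00,0x0f,0x13] = fb c4 2f 9d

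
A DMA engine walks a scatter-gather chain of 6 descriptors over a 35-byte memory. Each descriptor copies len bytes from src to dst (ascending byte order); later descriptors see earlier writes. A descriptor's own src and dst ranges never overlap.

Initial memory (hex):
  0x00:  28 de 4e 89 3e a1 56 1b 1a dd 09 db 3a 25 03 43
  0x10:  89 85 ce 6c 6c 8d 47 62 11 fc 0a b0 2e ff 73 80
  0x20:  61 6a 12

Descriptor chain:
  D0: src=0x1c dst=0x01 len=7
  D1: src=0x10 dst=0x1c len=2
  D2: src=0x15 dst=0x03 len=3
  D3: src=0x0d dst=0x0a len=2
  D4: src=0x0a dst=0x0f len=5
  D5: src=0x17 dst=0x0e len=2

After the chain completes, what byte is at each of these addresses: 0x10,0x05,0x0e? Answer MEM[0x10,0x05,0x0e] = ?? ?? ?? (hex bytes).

#0 dst[0x01+7] := {0x2e,0xff,0x73,0x80,0x61,0x6a,0x12}
#1 dst[0x1c+2] := {0x89,0x85}
#2 dst[0x03+3] := {0x8d,0x47,0x62}
#3 dst[0x0a+2] := {0x25,0x03}
#4 dst[0x0f+5] := {0x25,0x03,0x3a,0x25,0x03}
#5 dst[0x0e+2] := {0x62,0x11}
query mem[0x10]=0x03, mem[0x05]=0x62, mem[0x0e]=0x62

MEM[0x10,0x05,0x0e] = 03 62 62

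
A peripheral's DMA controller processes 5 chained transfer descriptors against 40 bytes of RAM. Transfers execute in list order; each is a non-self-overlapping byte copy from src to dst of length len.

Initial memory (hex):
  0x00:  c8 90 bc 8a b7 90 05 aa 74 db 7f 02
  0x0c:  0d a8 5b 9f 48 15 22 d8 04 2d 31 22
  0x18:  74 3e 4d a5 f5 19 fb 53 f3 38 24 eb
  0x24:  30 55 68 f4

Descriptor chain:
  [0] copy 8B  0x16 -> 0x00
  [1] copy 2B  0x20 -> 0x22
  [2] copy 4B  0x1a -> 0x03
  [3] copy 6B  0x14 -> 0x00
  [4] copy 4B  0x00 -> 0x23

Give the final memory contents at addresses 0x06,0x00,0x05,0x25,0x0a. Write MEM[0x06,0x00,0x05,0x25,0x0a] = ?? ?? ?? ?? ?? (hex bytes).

MEM[0x06,0x00,0x05,0x25,0x0a] = 19 04 3e 31 7f

#0 dst[0x00+8] := {0x31,0x22,0x74,0x3e,0x4d,0xa5,0xf5,0x19}
#1 dst[0x22+2] := {0xf3,0x38}
#2 dst[0x03+4] := {0x4d,0xa5,0xf5,0x19}
#3 dst[0x00+6] := {0x04,0x2d,0x31,0x22,0x74,0x3e}
#4 dst[0x23+4] := {0x04,0x2d,0x31,0x22}
query mem[0x06]=0x19, mem[0x00]=0x04, mem[0x05]=0x3e, mem[0x25]=0x31, mem[0x0a]=0x7f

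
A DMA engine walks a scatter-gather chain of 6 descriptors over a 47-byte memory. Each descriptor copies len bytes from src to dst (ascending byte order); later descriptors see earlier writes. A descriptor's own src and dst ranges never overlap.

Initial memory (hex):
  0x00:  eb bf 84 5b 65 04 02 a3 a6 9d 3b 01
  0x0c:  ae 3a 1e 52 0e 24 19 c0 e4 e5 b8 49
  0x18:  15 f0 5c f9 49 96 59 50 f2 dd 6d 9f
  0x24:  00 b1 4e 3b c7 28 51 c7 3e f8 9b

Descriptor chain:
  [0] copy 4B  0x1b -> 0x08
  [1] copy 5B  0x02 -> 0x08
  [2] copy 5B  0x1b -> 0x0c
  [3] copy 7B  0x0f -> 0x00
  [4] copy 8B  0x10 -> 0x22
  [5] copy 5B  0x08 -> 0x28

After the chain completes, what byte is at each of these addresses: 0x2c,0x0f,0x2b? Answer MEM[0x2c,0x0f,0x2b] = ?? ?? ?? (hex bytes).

MEM[0x2c,0x0f,0x2b] = f9 59 04

[0] 0x1b->0x08 len=4 : f9 49 96 59
[1] 0x02->0x08 len=5 : 84 5b 65 04 02
[2] 0x1b->0x0c len=5 : f9 49 96 59 50
[3] 0x0f->0x00 len=7 : 59 50 24 19 c0 e4 e5
[4] 0x10->0x22 len=8 : 50 24 19 c0 e4 e5 b8 49
[5] 0x08->0x28 len=5 : 84 5b 65 04 f9
query mem[0x2c]=0xf9, mem[0x0f]=0x59, mem[0x2b]=0x04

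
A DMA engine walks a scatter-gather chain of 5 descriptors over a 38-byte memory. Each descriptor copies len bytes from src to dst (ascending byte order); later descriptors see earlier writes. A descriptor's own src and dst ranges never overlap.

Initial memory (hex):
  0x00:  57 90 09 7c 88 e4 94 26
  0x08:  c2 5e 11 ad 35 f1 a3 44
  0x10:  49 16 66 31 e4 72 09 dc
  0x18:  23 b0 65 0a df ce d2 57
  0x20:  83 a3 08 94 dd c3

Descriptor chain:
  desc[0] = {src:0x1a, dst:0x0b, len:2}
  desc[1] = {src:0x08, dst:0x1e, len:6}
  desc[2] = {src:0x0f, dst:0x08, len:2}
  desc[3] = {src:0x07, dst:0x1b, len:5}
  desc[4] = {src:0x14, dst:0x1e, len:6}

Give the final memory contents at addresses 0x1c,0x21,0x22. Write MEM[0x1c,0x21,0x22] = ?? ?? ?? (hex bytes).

#0 dst[0x0b+2] := {0x65,0x0a}
#1 dst[0x1e+6] := {0xc2,0x5e,0x11,0x65,0x0a,0xf1}
#2 dst[0x08+2] := {0x44,0x49}
#3 dst[0x1b+5] := {0x26,0x44,0x49,0x11,0x65}
#4 dst[0x1e+6] := {0xe4,0x72,0x09,0xdc,0x23,0xb0}
query mem[0x1c]=0x44, mem[0x21]=0xdc, mem[0x22]=0x23

MEM[0x1c,0x21,0x22] = 44 dc 23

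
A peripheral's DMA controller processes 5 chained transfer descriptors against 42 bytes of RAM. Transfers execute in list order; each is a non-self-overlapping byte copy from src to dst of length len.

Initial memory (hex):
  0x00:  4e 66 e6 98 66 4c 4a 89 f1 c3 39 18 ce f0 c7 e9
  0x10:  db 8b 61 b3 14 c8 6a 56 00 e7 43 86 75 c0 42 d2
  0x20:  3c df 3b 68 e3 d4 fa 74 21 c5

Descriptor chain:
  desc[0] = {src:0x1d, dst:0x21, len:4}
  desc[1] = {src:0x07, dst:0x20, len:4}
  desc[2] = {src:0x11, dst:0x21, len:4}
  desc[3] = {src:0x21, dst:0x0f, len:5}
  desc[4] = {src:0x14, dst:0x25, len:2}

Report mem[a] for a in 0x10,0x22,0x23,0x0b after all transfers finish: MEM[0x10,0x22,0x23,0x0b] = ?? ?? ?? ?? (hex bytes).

#0 dst[0x21+4] := {0xc0,0x42,0xd2,0x3c}
#1 dst[0x20+4] := {0x89,0xf1,0xc3,0x39}
#2 dst[0x21+4] := {0x8b,0x61,0xb3,0x14}
#3 dst[0x0f+5] := {0x8b,0x61,0xb3,0x14,0xd4}
#4 dst[0x25+2] := {0x14,0xc8}
query mem[0x10]=0x61, mem[0x22]=0x61, mem[0x23]=0xb3, mem[0x0b]=0x18

MEM[0x10,0x22,0x23,0x0b] = 61 61 b3 18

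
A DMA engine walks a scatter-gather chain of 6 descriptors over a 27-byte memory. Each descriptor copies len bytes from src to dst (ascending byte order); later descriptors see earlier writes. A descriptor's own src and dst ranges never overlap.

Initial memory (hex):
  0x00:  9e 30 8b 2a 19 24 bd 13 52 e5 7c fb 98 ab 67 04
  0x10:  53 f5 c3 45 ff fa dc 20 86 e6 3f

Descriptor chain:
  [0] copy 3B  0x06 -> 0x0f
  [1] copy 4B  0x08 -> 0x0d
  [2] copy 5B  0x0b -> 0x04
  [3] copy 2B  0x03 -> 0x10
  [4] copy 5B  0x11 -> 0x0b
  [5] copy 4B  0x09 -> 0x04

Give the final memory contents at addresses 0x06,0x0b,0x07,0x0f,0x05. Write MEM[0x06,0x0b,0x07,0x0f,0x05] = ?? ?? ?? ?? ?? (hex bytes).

[0] 0x06->0x0f len=3 : bd 13 52
[1] 0x08->0x0d len=4 : 52 e5 7c fb
[2] 0x0b->0x04 len=5 : fb 98 52 e5 7c
[3] 0x03->0x10 len=2 : 2a fb
[4] 0x11->0x0b len=5 : fb c3 45 ff fa
[5] 0x09->0x04 len=4 : e5 7c fb c3
query mem[0x06]=0xfb, mem[0x0b]=0xfb, mem[0x07]=0xc3, mem[0x0f]=0xfa, mem[0x05]=0x7c

MEM[0x06,0x0b,0x07,0x0f,0x05] = fb fb c3 fa 7c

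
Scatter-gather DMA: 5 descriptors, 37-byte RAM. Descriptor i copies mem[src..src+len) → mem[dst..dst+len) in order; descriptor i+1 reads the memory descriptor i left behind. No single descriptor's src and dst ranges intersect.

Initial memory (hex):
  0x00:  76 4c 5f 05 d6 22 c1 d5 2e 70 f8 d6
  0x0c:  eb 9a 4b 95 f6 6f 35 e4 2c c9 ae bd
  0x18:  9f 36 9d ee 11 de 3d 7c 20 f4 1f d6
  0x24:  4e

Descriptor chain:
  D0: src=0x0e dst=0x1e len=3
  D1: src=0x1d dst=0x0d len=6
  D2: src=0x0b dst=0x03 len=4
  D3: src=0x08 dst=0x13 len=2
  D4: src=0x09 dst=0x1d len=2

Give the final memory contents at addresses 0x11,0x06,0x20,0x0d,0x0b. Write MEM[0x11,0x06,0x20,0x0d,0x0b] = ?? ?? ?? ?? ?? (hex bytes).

MEM[0x11,0x06,0x20,0x0d,0x0b] = f4 4b f6 de d6

[0] 0x0e->0x1e len=3 : 4b 95 f6
[1] 0x1d->0x0d len=6 : de 4b 95 f6 f4 1f
[2] 0x0b->0x03 len=4 : d6 eb de 4b
[3] 0x08->0x13 len=2 : 2e 70
[4] 0x09->0x1d len=2 : 70 f8
query mem[0x11]=0xf4, mem[0x06]=0x4b, mem[0x20]=0xf6, mem[0x0d]=0xde, mem[0x0b]=0xd6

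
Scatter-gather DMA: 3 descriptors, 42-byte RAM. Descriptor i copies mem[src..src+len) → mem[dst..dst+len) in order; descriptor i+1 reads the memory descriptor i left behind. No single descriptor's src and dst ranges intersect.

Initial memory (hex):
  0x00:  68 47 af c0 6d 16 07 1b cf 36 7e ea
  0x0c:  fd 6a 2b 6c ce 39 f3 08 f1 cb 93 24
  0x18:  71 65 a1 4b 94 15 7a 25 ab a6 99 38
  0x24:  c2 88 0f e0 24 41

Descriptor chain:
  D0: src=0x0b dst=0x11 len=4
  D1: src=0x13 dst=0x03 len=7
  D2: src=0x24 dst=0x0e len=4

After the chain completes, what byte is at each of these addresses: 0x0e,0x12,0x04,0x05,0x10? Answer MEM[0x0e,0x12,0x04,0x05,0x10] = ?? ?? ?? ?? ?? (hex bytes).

MEM[0x0e,0x12,0x04,0x05,0x10] = c2 fd 2b cb 0f

#0 dst[0x11+4] := {0xea,0xfd,0x6a,0x2b}
#1 dst[0x03+7] := {0x6a,0x2b,0xcb,0x93,0x24,0x71,0x65}
#2 dst[0x0e+4] := {0xc2,0x88,0x0f,0xe0}
query mem[0x0e]=0xc2, mem[0x12]=0xfd, mem[0x04]=0x2b, mem[0x05]=0xcb, mem[0x10]=0x0f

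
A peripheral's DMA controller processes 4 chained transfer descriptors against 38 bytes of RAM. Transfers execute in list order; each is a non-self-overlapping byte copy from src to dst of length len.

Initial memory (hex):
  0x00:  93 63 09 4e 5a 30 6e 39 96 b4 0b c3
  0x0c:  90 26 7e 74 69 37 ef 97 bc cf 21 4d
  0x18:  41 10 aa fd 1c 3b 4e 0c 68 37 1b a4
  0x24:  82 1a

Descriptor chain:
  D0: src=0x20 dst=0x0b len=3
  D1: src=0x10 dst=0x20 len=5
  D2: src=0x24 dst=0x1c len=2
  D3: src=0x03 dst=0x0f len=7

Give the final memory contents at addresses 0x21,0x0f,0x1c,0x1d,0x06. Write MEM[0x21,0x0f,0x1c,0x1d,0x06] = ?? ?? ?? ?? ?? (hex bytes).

MEM[0x21,0x0f,0x1c,0x1d,0x06] = 37 4e bc 1a 6e

[0] 0x20->0x0b len=3 : 68 37 1b
[1] 0x10->0x20 len=5 : 69 37 ef 97 bc
[2] 0x24->0x1c len=2 : bc 1a
[3] 0x03->0x0f len=7 : 4e 5a 30 6e 39 96 b4
query mem[0x21]=0x37, mem[0x0f]=0x4e, mem[0x1c]=0xbc, mem[0x1d]=0x1a, mem[0x06]=0x6e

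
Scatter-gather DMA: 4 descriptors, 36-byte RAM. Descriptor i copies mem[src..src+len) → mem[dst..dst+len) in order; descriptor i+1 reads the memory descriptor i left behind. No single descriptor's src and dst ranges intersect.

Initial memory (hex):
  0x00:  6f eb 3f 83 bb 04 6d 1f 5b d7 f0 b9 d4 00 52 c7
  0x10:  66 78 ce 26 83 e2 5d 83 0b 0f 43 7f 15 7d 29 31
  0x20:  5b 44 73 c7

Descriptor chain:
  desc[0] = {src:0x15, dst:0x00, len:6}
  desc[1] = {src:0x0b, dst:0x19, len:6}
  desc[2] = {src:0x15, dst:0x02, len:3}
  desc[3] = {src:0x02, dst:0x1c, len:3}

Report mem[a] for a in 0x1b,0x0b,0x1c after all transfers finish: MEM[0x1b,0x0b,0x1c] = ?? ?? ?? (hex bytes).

[0] 0x15->0x00 len=6 : e2 5d 83 0b 0f 43
[1] 0x0b->0x19 len=6 : b9 d4 00 52 c7 66
[2] 0x15->0x02 len=3 : e2 5d 83
[3] 0x02->0x1c len=3 : e2 5d 83
query mem[0x1b]=0x00, mem[0x0b]=0xb9, mem[0x1c]=0xe2

MEM[0x1b,0x0b,0x1c] = 00 b9 e2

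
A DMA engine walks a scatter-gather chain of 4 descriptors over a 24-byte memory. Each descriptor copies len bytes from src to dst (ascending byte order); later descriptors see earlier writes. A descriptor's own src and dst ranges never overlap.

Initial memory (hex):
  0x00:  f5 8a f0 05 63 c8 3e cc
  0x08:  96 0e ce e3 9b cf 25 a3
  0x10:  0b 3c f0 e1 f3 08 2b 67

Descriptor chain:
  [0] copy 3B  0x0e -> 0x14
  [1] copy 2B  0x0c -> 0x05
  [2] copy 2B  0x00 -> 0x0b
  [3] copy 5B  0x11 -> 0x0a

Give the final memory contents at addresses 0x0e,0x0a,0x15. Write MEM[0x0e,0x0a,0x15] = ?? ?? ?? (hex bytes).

D0: mem[0x14..0x16] <- [25 a3 0b]
D1: mem[0x05..0x06] <- [9b cf]
D2: mem[0x0b..0x0c] <- [f5 8a]
D3: mem[0x0a..0x0e] <- [3c f0 e1 25 a3]
query mem[0x0e]=0xa3, mem[0x0a]=0x3c, mem[0x15]=0xa3

MEM[0x0e,0x0a,0x15] = a3 3c a3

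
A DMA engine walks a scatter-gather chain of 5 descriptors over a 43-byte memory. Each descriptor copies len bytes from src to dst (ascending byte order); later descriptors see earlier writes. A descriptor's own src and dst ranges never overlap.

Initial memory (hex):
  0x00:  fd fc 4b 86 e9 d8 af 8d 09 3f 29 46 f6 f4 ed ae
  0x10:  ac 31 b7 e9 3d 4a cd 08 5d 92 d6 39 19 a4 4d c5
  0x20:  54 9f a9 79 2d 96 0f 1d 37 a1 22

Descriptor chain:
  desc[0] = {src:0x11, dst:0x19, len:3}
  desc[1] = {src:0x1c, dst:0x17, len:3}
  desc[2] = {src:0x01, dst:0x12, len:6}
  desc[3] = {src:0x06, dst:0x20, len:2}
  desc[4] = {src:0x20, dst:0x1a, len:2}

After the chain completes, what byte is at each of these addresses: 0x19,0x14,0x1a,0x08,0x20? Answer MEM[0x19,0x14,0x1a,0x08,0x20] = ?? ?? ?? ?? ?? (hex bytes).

D0: mem[0x19..0x1b] <- [31 b7 e9]
D1: mem[0x17..0x19] <- [19 a4 4d]
D2: mem[0x12..0x17] <- [fc 4b 86 e9 d8 af]
D3: mem[0x20..0x21] <- [af 8d]
D4: mem[0x1a..0x1b] <- [af 8d]
query mem[0x19]=0x4d, mem[0x14]=0x86, mem[0x1a]=0xaf, mem[0x08]=0x09, mem[0x20]=0xaf

MEM[0x19,0x14,0x1a,0x08,0x20] = 4d 86 af 09 af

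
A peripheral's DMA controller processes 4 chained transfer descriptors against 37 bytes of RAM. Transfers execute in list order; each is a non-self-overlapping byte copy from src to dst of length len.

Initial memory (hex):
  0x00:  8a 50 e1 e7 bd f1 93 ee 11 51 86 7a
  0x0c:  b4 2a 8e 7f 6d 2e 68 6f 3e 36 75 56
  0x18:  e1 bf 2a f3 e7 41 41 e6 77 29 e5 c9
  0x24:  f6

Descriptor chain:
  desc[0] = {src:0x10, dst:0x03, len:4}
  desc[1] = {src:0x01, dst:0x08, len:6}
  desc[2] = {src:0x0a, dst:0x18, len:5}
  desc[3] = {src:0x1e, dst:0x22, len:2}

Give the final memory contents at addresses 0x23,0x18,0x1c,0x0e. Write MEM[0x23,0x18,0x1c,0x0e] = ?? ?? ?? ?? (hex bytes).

MEM[0x23,0x18,0x1c,0x0e] = e6 6d 8e 8e

#0 dst[0x03+4] := {0x6d,0x2e,0x68,0x6f}
#1 dst[0x08+6] := {0x50,0xe1,0x6d,0x2e,0x68,0x6f}
#2 dst[0x18+5] := {0x6d,0x2e,0x68,0x6f,0x8e}
#3 dst[0x22+2] := {0x41,0xe6}
query mem[0x23]=0xe6, mem[0x18]=0x6d, mem[0x1c]=0x8e, mem[0x0e]=0x8e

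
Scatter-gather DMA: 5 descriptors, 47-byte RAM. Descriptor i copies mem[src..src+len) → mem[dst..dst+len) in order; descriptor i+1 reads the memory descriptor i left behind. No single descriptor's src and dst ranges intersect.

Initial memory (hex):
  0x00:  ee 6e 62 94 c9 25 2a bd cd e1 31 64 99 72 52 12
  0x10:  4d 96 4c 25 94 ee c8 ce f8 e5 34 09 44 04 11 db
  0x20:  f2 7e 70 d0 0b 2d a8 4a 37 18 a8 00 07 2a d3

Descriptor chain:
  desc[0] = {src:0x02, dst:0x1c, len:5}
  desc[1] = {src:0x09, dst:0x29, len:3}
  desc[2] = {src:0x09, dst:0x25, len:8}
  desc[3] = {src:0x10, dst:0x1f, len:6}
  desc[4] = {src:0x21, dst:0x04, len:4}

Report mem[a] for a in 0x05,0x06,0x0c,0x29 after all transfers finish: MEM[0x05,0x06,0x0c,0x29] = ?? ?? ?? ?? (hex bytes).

MEM[0x05,0x06,0x0c,0x29] = 25 94 99 72

D0: mem[0x1c..0x20] <- [62 94 c9 25 2a]
D1: mem[0x29..0x2b] <- [e1 31 64]
D2: mem[0x25..0x2c] <- [e1 31 64 99 72 52 12 4d]
D3: mem[0x1f..0x24] <- [4d 96 4c 25 94 ee]
D4: mem[0x04..0x07] <- [4c 25 94 ee]
query mem[0x05]=0x25, mem[0x06]=0x94, mem[0x0c]=0x99, mem[0x29]=0x72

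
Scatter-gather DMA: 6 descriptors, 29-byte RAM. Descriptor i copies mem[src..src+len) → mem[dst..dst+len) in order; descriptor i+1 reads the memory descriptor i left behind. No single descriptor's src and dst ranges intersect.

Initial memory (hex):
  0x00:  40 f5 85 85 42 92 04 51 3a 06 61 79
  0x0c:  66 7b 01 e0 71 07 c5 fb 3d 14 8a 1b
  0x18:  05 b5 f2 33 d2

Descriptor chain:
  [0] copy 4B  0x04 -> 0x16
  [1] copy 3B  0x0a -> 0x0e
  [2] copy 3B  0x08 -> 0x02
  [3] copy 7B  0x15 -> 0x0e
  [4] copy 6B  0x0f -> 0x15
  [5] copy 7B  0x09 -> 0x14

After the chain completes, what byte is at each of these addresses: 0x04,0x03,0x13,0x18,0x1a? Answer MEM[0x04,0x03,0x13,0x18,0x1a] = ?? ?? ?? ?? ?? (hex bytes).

MEM[0x04,0x03,0x13,0x18,0x1a] = 61 06 f2 7b 42

#0 dst[0x16+4] := {0x42,0x92,0x04,0x51}
#1 dst[0x0e+3] := {0x61,0x79,0x66}
#2 dst[0x02+3] := {0x3a,0x06,0x61}
#3 dst[0x0e+7] := {0x14,0x42,0x92,0x04,0x51,0xf2,0x33}
#4 dst[0x15+6] := {0x42,0x92,0x04,0x51,0xf2,0x33}
#5 dst[0x14+7] := {0x06,0x61,0x79,0x66,0x7b,0x14,0x42}
query mem[0x04]=0x61, mem[0x03]=0x06, mem[0x13]=0xf2, mem[0x18]=0x7b, mem[0x1a]=0x42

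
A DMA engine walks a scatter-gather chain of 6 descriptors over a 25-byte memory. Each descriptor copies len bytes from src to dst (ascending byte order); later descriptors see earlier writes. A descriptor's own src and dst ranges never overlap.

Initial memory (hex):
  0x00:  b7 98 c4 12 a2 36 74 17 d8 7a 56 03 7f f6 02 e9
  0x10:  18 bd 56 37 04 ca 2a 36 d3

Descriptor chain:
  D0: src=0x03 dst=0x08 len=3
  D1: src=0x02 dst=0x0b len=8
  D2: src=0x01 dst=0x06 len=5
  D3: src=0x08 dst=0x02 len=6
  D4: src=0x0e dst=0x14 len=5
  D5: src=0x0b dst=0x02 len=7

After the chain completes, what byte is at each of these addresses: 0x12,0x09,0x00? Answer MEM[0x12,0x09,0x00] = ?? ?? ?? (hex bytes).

MEM[0x12,0x09,0x00] = a2 a2 b7

D0: mem[0x08..0x0a] <- [12 a2 36]
D1: mem[0x0b..0x12] <- [c4 12 a2 36 74 17 12 a2]
D2: mem[0x06..0x0a] <- [98 c4 12 a2 36]
D3: mem[0x02..0x07] <- [12 a2 36 c4 12 a2]
D4: mem[0x14..0x18] <- [36 74 17 12 a2]
D5: mem[0x02..0x08] <- [c4 12 a2 36 74 17 12]
query mem[0x12]=0xa2, mem[0x09]=0xa2, mem[0x00]=0xb7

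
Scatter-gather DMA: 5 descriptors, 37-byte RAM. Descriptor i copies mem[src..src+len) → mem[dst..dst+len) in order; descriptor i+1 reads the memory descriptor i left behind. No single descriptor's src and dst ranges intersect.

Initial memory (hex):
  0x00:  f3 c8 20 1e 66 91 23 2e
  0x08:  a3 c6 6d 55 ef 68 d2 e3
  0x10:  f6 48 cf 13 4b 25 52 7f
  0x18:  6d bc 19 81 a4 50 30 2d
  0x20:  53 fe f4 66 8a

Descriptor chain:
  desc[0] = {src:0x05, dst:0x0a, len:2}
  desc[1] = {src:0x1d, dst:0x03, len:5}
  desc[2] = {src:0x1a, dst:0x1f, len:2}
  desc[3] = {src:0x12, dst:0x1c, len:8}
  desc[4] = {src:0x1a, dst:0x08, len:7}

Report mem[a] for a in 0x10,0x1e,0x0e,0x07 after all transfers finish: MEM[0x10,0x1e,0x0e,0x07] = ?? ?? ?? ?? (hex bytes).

MEM[0x10,0x1e,0x0e,0x07] = f6 4b 52 fe

D0: mem[0x0a..0x0b] <- [91 23]
D1: mem[0x03..0x07] <- [50 30 2d 53 fe]
D2: mem[0x1f..0x20] <- [19 81]
D3: mem[0x1c..0x23] <- [cf 13 4b 25 52 7f 6d bc]
D4: mem[0x08..0x0e] <- [19 81 cf 13 4b 25 52]
query mem[0x10]=0xf6, mem[0x1e]=0x4b, mem[0x0e]=0x52, mem[0x07]=0xfe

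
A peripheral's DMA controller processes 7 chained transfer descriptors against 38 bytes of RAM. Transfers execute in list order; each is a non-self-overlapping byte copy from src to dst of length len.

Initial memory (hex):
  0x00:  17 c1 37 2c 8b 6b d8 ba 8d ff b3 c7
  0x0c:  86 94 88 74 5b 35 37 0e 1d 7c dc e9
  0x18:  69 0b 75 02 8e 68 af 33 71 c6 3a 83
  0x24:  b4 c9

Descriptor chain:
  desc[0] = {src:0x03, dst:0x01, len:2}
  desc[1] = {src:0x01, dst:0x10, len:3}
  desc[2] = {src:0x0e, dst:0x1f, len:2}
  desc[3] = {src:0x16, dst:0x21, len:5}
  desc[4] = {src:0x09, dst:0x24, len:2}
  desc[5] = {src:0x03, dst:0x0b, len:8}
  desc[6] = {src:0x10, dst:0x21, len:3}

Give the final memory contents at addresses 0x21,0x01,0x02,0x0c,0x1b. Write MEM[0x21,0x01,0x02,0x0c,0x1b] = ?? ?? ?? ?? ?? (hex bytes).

MEM[0x21,0x01,0x02,0x0c,0x1b] = 8d 2c 8b 8b 02

#0 dst[0x01+2] := {0x2c,0x8b}
#1 dst[0x10+3] := {0x2c,0x8b,0x2c}
#2 dst[0x1f+2] := {0x88,0x74}
#3 dst[0x21+5] := {0xdc,0xe9,0x69,0x0b,0x75}
#4 dst[0x24+2] := {0xff,0xb3}
#5 dst[0x0b+8] := {0x2c,0x8b,0x6b,0xd8,0xba,0x8d,0xff,0xb3}
#6 dst[0x21+3] := {0x8d,0xff,0xb3}
query mem[0x21]=0x8d, mem[0x01]=0x2c, mem[0x02]=0x8b, mem[0x0c]=0x8b, mem[0x1b]=0x02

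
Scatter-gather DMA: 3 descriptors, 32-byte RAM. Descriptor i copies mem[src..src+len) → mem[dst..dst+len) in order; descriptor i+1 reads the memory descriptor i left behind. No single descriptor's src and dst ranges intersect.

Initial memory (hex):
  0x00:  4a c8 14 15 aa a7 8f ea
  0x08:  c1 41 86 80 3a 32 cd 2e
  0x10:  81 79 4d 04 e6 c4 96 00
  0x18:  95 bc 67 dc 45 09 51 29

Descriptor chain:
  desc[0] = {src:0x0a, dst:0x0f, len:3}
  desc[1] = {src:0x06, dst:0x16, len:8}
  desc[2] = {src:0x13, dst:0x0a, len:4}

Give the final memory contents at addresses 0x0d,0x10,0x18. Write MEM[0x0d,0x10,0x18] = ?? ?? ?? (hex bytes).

MEM[0x0d,0x10,0x18] = 8f 80 c1

[0] 0x0a->0x0f len=3 : 86 80 3a
[1] 0x06->0x16 len=8 : 8f ea c1 41 86 80 3a 32
[2] 0x13->0x0a len=4 : 04 e6 c4 8f
query mem[0x0d]=0x8f, mem[0x10]=0x80, mem[0x18]=0xc1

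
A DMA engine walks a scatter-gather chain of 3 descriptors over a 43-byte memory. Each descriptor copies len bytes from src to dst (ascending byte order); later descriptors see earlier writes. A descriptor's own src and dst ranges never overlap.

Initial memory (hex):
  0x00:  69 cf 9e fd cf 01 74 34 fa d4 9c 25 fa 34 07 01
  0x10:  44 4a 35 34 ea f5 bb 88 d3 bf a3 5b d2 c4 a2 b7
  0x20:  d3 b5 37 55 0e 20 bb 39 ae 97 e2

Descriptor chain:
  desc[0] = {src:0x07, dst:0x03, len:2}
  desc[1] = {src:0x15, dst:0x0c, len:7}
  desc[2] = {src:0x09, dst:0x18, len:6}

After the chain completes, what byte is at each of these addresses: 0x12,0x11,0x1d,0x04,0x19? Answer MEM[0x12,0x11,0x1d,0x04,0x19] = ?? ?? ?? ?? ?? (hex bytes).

MEM[0x12,0x11,0x1d,0x04,0x19] = 5b a3 88 fa 9c

[0] 0x07->0x03 len=2 : 34 fa
[1] 0x15->0x0c len=7 : f5 bb 88 d3 bf a3 5b
[2] 0x09->0x18 len=6 : d4 9c 25 f5 bb 88
query mem[0x12]=0x5b, mem[0x11]=0xa3, mem[0x1d]=0x88, mem[0x04]=0xfa, mem[0x19]=0x9c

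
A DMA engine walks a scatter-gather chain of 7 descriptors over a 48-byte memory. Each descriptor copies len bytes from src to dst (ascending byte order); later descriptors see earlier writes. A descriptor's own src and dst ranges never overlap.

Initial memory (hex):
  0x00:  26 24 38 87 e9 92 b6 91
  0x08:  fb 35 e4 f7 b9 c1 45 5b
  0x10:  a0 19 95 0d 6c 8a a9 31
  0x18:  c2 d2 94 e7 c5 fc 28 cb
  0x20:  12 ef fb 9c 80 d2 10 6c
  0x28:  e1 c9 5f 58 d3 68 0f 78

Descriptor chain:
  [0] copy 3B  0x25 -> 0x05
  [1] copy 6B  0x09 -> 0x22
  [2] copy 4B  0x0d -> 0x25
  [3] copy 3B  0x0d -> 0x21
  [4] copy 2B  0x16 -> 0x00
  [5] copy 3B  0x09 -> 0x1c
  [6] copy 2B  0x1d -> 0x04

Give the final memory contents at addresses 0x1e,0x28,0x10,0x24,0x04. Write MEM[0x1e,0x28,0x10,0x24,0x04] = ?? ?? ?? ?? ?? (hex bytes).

[0] 0x25->0x05 len=3 : d2 10 6c
[1] 0x09->0x22 len=6 : 35 e4 f7 b9 c1 45
[2] 0x0d->0x25 len=4 : c1 45 5b a0
[3] 0x0d->0x21 len=3 : c1 45 5b
[4] 0x16->0x00 len=2 : a9 31
[5] 0x09->0x1c len=3 : 35 e4 f7
[6] 0x1d->0x04 len=2 : e4 f7
query mem[0x1e]=0xf7, mem[0x28]=0xa0, mem[0x10]=0xa0, mem[0x24]=0xf7, mem[0x04]=0xe4

MEM[0x1e,0x28,0x10,0x24,0x04] = f7 a0 a0 f7 e4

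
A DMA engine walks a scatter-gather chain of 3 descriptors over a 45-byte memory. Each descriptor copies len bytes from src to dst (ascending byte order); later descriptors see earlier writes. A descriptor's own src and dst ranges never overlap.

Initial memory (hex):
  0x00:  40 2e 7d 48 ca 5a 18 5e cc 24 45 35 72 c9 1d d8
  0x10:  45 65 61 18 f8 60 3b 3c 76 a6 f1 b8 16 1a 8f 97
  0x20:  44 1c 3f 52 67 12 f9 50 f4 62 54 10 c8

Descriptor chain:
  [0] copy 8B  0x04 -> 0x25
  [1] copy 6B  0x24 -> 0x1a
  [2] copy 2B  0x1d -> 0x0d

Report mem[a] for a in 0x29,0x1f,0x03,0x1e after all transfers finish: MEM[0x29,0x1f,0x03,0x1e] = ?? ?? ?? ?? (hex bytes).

D0: mem[0x25..0x2c] <- [ca 5a 18 5e cc 24 45 35]
D1: mem[0x1a..0x1f] <- [67 ca 5a 18 5e cc]
D2: mem[0x0d..0x0e] <- [18 5e]
query mem[0x29]=0xcc, mem[0x1f]=0xcc, mem[0x03]=0x48, mem[0x1e]=0x5e

MEM[0x29,0x1f,0x03,0x1e] = cc cc 48 5e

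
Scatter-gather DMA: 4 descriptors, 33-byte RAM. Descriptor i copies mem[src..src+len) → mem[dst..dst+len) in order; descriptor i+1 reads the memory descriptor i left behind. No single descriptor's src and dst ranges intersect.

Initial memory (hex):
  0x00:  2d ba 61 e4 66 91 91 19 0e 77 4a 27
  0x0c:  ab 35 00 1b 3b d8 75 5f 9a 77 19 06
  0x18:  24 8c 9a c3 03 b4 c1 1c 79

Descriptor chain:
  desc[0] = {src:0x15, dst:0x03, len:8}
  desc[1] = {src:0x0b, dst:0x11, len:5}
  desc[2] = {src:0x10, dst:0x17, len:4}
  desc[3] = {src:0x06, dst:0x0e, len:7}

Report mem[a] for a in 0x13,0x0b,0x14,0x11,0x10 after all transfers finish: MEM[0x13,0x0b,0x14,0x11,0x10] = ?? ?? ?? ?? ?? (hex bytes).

MEM[0x13,0x0b,0x14,0x11,0x10] = 27 27 ab c3 9a

D0: mem[0x03..0x0a] <- [77 19 06 24 8c 9a c3 03]
D1: mem[0x11..0x15] <- [27 ab 35 00 1b]
D2: mem[0x17..0x1a] <- [3b 27 ab 35]
D3: mem[0x0e..0x14] <- [24 8c 9a c3 03 27 ab]
query mem[0x13]=0x27, mem[0x0b]=0x27, mem[0x14]=0xab, mem[0x11]=0xc3, mem[0x10]=0x9a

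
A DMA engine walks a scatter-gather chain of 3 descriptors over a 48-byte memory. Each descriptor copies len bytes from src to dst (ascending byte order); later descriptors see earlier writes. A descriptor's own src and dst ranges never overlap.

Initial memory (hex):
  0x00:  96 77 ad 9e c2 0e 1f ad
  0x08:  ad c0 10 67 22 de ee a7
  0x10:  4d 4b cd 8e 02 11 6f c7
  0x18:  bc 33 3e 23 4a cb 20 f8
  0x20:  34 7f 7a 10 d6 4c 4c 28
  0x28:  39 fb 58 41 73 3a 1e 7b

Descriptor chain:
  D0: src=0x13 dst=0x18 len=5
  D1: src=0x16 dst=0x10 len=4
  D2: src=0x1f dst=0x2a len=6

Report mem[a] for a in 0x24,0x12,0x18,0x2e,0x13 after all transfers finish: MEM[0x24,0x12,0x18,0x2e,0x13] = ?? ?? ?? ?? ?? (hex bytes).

#0 dst[0x18+5] := {0x8e,0x02,0x11,0x6f,0xc7}
#1 dst[0x10+4] := {0x6f,0xc7,0x8e,0x02}
#2 dst[0x2a+6] := {0xf8,0x34,0x7f,0x7a,0x10,0xd6}
query mem[0x24]=0xd6, mem[0x12]=0x8e, mem[0x18]=0x8e, mem[0x2e]=0x10, mem[0x13]=0x02

MEM[0x24,0x12,0x18,0x2e,0x13] = d6 8e 8e 10 02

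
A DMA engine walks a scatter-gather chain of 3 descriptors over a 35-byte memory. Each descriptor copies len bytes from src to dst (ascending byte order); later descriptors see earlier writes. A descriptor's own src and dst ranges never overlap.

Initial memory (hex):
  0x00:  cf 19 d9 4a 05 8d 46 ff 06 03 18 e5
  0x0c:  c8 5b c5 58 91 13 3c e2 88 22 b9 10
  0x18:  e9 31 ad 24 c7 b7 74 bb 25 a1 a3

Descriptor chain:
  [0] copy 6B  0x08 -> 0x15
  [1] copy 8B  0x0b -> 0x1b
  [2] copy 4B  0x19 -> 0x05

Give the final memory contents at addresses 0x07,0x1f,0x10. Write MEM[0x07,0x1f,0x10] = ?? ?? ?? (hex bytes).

MEM[0x07,0x1f,0x10] = e5 58 91

[0] 0x08->0x15 len=6 : 06 03 18 e5 c8 5b
[1] 0x0b->0x1b len=8 : e5 c8 5b c5 58 91 13 3c
[2] 0x19->0x05 len=4 : c8 5b e5 c8
query mem[0x07]=0xe5, mem[0x1f]=0x58, mem[0x10]=0x91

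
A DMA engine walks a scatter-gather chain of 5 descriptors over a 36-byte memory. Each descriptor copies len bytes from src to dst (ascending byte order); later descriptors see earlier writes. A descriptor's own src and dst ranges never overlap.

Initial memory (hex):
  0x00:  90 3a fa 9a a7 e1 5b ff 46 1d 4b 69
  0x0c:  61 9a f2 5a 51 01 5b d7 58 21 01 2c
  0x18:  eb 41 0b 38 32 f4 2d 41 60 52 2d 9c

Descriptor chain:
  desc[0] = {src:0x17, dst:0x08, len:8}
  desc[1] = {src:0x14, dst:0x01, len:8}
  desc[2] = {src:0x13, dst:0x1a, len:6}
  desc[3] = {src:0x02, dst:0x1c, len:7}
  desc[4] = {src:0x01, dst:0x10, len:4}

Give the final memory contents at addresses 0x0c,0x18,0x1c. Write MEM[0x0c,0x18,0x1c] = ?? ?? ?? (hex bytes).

MEM[0x0c,0x18,0x1c] = 38 eb 21

D0: mem[0x08..0x0f] <- [2c eb 41 0b 38 32 f4 2d]
D1: mem[0x01..0x08] <- [58 21 01 2c eb 41 0b 38]
D2: mem[0x1a..0x1f] <- [d7 58 21 01 2c eb]
D3: mem[0x1c..0x22] <- [21 01 2c eb 41 0b 38]
D4: mem[0x10..0x13] <- [58 21 01 2c]
query mem[0x0c]=0x38, mem[0x18]=0xeb, mem[0x1c]=0x21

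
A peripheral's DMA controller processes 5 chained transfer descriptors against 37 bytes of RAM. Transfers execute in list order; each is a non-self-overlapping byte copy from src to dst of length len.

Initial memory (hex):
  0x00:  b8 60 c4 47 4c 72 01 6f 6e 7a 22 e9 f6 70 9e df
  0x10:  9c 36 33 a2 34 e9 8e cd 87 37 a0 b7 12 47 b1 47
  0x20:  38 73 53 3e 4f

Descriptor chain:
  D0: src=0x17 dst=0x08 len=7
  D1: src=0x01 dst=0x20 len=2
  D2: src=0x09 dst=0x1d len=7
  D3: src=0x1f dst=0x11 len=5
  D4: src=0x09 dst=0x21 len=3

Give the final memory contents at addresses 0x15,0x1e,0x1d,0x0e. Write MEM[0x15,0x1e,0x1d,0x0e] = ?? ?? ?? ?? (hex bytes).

#0 dst[0x08+7] := {0xcd,0x87,0x37,0xa0,0xb7,0x12,0x47}
#1 dst[0x20+2] := {0x60,0xc4}
#2 dst[0x1d+7] := {0x87,0x37,0xa0,0xb7,0x12,0x47,0xdf}
#3 dst[0x11+5] := {0xa0,0xb7,0x12,0x47,0xdf}
#4 dst[0x21+3] := {0x87,0x37,0xa0}
query mem[0x15]=0xdf, mem[0x1e]=0x37, mem[0x1d]=0x87, mem[0x0e]=0x47

MEM[0x15,0x1e,0x1d,0x0e] = df 37 87 47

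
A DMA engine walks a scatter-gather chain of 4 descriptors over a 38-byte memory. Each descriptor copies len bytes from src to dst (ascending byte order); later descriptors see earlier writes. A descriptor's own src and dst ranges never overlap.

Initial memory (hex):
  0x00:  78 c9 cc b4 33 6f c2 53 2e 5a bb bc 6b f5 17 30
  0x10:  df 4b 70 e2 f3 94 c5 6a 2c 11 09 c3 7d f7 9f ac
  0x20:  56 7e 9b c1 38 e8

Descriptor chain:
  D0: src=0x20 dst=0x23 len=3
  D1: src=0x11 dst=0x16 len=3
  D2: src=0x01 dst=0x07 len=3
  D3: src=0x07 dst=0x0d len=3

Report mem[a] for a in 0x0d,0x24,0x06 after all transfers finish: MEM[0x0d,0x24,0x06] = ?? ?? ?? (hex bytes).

MEM[0x0d,0x24,0x06] = c9 7e c2

D0: mem[0x23..0x25] <- [56 7e 9b]
D1: mem[0x16..0x18] <- [4b 70 e2]
D2: mem[0x07..0x09] <- [c9 cc b4]
D3: mem[0x0d..0x0f] <- [c9 cc b4]
query mem[0x0d]=0xc9, mem[0x24]=0x7e, mem[0x06]=0xc2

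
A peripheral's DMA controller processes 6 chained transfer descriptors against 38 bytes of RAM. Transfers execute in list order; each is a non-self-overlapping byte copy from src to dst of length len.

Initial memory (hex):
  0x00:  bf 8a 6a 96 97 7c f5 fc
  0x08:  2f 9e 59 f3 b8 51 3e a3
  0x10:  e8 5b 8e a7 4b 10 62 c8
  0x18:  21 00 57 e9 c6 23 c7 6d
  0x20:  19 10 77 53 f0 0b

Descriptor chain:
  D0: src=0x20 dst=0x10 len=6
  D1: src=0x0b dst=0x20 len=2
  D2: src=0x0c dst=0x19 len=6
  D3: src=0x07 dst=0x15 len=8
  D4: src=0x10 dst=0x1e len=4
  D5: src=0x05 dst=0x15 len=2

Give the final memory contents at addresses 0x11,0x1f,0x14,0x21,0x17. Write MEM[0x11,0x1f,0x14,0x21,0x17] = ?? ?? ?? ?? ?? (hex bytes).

MEM[0x11,0x1f,0x14,0x21,0x17] = 10 10 f0 53 9e

  after D0: wrote 6B at 0x10 = 19107753f00b
  after D1: wrote 2B at 0x20 = f3b8
  after D2: wrote 6B at 0x19 = b8513ea31910
  after D3: wrote 8B at 0x15 = fc2f9e59f3b8513e
  after D4: wrote 4B at 0x1e = 19107753
  after D5: wrote 2B at 0x15 = 7cf5
query mem[0x11]=0x10, mem[0x1f]=0x10, mem[0x14]=0xf0, mem[0x21]=0x53, mem[0x17]=0x9e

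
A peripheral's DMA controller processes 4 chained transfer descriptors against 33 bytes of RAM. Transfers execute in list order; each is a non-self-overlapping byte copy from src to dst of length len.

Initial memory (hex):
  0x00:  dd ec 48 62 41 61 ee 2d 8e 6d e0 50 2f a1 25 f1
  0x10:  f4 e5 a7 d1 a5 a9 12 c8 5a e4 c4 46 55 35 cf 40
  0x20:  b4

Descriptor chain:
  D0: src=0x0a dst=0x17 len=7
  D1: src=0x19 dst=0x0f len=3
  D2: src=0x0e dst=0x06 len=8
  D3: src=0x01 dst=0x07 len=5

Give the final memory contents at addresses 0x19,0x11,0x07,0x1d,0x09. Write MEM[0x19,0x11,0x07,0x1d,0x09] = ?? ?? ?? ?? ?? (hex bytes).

MEM[0x19,0x11,0x07,0x1d,0x09] = 2f 25 ec f4 62

[0] 0x0a->0x17 len=7 : e0 50 2f a1 25 f1 f4
[1] 0x19->0x0f len=3 : 2f a1 25
[2] 0x0e->0x06 len=8 : 25 2f a1 25 a7 d1 a5 a9
[3] 0x01->0x07 len=5 : ec 48 62 41 61
query mem[0x19]=0x2f, mem[0x11]=0x25, mem[0x07]=0xec, mem[0x1d]=0xf4, mem[0x09]=0x62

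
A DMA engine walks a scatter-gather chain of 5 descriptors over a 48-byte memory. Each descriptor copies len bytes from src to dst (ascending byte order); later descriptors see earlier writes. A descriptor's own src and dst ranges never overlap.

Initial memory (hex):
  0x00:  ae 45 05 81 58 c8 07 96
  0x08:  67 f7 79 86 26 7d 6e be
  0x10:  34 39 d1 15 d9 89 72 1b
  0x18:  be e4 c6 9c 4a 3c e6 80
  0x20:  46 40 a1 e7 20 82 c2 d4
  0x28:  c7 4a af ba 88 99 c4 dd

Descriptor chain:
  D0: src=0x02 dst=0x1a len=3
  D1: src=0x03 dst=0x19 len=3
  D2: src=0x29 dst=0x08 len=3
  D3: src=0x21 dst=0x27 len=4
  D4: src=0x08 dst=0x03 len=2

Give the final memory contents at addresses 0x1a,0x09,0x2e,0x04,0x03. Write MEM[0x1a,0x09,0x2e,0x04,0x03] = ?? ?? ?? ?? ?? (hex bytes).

MEM[0x1a,0x09,0x2e,0x04,0x03] = 58 af c4 af 4a

  after D0: wrote 3B at 0x1a = 058158
  after D1: wrote 3B at 0x19 = 8158c8
  after D2: wrote 3B at 0x08 = 4aafba
  after D3: wrote 4B at 0x27 = 40a1e720
  after D4: wrote 2B at 0x03 = 4aaf
query mem[0x1a]=0x58, mem[0x09]=0xaf, mem[0x2e]=0xc4, mem[0x04]=0xaf, mem[0x03]=0x4a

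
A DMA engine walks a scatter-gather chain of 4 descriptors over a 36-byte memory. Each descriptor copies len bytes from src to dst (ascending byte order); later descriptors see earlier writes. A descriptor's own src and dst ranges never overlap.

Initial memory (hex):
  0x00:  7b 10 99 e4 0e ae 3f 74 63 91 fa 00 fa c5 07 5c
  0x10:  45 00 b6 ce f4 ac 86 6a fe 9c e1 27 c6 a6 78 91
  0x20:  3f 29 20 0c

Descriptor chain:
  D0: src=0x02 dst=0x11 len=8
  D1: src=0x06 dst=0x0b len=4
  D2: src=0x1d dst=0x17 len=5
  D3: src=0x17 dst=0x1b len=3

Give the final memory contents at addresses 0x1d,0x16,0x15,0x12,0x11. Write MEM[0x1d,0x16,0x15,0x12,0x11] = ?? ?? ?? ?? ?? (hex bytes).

D0: mem[0x11..0x18] <- [99 e4 0e ae 3f 74 63 91]
D1: mem[0x0b..0x0e] <- [3f 74 63 91]
D2: mem[0x17..0x1b] <- [a6 78 91 3f 29]
D3: mem[0x1b..0x1d] <- [a6 78 91]
query mem[0x1d]=0x91, mem[0x16]=0x74, mem[0x15]=0x3f, mem[0x12]=0xe4, mem[0x11]=0x99

MEM[0x1d,0x16,0x15,0x12,0x11] = 91 74 3f e4 99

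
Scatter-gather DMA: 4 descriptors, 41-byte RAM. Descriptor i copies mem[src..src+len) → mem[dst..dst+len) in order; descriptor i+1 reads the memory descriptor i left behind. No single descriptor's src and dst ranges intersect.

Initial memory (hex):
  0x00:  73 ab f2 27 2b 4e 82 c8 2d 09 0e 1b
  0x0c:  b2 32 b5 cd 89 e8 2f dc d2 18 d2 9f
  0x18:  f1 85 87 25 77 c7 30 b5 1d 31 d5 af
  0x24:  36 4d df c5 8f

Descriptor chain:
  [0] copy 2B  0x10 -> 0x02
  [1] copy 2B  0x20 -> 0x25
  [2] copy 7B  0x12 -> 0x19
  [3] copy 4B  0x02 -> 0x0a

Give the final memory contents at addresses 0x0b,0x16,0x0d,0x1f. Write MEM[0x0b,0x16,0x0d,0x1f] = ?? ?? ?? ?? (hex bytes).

#0 dst[0x02+2] := {0x89,0xe8}
#1 dst[0x25+2] := {0x1d,0x31}
#2 dst[0x19+7] := {0x2f,0xdc,0xd2,0x18,0xd2,0x9f,0xf1}
#3 dst[0x0a+4] := {0x89,0xe8,0x2b,0x4e}
query mem[0x0b]=0xe8, mem[0x16]=0xd2, mem[0x0d]=0x4e, mem[0x1f]=0xf1

MEM[0x0b,0x16,0x0d,0x1f] = e8 d2 4e f1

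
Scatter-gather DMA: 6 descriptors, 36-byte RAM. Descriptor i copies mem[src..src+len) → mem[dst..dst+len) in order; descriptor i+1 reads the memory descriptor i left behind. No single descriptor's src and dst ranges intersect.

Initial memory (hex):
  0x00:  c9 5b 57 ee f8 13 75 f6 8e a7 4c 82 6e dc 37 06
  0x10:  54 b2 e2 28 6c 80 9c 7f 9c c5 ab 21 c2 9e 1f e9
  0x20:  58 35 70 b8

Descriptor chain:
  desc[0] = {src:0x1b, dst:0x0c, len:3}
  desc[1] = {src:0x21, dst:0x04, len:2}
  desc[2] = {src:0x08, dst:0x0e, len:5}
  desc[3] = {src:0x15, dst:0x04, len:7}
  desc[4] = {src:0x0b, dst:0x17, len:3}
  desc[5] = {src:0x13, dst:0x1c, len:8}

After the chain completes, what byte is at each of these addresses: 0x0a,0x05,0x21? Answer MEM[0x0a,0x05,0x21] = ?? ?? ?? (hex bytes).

[0] 0x1b->0x0c len=3 : 21 c2 9e
[1] 0x21->0x04 len=2 : 35 70
[2] 0x08->0x0e len=5 : 8e a7 4c 82 21
[3] 0x15->0x04 len=7 : 80 9c 7f 9c c5 ab 21
[4] 0x0b->0x17 len=3 : 82 21 c2
[5] 0x13->0x1c len=8 : 28 6c 80 9c 82 21 c2 ab
query mem[0x0a]=0x21, mem[0x05]=0x9c, mem[0x21]=0x21

MEM[0x0a,0x05,0x21] = 21 9c 21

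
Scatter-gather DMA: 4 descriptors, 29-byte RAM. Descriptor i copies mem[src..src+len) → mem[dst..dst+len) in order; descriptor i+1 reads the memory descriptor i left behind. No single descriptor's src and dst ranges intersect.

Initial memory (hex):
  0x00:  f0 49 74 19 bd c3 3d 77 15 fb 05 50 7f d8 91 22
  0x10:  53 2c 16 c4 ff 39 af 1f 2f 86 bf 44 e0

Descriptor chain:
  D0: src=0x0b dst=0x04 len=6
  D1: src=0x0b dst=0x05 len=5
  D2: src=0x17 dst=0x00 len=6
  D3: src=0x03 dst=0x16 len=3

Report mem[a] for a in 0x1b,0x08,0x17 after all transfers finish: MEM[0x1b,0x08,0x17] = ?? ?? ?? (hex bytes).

MEM[0x1b,0x08,0x17] = 44 91 44

  after D0: wrote 6B at 0x04 = 507fd8912253
  after D1: wrote 5B at 0x05 = 507fd89122
  after D2: wrote 6B at 0x00 = 1f2f86bf44e0
  after D3: wrote 3B at 0x16 = bf44e0
query mem[0x1b]=0x44, mem[0x08]=0x91, mem[0x17]=0x44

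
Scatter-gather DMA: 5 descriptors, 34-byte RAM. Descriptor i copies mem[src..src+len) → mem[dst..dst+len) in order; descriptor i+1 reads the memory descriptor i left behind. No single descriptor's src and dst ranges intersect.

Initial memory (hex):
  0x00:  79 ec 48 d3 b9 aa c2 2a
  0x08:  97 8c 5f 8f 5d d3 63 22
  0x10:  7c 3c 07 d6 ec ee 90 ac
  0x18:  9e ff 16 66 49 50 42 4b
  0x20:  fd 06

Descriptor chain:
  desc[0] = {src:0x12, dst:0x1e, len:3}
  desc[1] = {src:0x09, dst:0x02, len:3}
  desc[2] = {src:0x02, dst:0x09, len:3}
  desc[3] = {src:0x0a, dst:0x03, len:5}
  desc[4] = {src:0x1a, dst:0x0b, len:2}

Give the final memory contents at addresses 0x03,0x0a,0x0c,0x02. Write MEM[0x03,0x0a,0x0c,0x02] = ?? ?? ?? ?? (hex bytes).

  after D0: wrote 3B at 0x1e = 07d6ec
  after D1: wrote 3B at 0x02 = 8c5f8f
  after D2: wrote 3B at 0x09 = 8c5f8f
  after D3: wrote 5B at 0x03 = 5f8f5dd363
  after D4: wrote 2B at 0x0b = 1666
query mem[0x03]=0x5f, mem[0x0a]=0x5f, mem[0x0c]=0x66, mem[0x02]=0x8c

MEM[0x03,0x0a,0x0c,0x02] = 5f 5f 66 8c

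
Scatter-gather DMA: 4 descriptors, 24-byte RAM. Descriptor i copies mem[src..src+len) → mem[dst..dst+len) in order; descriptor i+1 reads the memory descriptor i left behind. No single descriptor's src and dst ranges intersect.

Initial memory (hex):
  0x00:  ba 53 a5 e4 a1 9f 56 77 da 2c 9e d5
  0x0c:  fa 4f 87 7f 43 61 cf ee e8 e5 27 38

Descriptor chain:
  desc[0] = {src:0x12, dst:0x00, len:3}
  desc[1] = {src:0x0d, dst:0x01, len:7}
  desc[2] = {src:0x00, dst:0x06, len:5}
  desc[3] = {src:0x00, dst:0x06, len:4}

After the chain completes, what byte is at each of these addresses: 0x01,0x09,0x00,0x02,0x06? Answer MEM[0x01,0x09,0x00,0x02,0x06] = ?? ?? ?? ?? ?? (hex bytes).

D0: mem[0x00..0x02] <- [cf ee e8]
D1: mem[0x01..0x07] <- [4f 87 7f 43 61 cf ee]
D2: mem[0x06..0x0a] <- [cf 4f 87 7f 43]
D3: mem[0x06..0x09] <- [cf 4f 87 7f]
query mem[0x01]=0x4f, mem[0x09]=0x7f, mem[0x00]=0xcf, mem[0x02]=0x87, mem[0x06]=0xcf

MEM[0x01,0x09,0x00,0x02,0x06] = 4f 7f cf 87 cf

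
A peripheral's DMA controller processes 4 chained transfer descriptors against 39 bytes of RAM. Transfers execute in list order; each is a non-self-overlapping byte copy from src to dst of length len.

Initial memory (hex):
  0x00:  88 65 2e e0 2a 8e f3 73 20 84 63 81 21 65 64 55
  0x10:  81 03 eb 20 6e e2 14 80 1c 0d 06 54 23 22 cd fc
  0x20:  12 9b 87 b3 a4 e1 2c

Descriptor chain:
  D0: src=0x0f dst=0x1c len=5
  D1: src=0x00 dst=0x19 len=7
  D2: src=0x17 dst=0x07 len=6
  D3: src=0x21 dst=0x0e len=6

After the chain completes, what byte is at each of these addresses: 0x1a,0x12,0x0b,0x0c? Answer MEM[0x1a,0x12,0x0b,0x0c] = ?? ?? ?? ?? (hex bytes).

MEM[0x1a,0x12,0x0b,0x0c] = 65 e1 2e e0

#0 dst[0x1c+5] := {0x55,0x81,0x03,0xeb,0x20}
#1 dst[0x19+7] := {0x88,0x65,0x2e,0xe0,0x2a,0x8e,0xf3}
#2 dst[0x07+6] := {0x80,0x1c,0x88,0x65,0x2e,0xe0}
#3 dst[0x0e+6] := {0x9b,0x87,0xb3,0xa4,0xe1,0x2c}
query mem[0x1a]=0x65, mem[0x12]=0xe1, mem[0x0b]=0x2e, mem[0x0c]=0xe0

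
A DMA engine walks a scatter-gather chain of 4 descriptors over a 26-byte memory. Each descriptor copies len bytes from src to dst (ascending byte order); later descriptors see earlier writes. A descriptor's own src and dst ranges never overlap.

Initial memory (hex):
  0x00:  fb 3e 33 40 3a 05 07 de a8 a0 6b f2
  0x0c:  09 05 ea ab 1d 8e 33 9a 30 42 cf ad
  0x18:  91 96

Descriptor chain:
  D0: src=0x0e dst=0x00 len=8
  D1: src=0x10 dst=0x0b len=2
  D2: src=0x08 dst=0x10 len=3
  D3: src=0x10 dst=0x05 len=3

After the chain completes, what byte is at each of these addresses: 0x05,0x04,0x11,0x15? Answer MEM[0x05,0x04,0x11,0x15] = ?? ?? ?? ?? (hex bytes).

D0: mem[0x00..0x07] <- [ea ab 1d 8e 33 9a 30 42]
D1: mem[0x0b..0x0c] <- [1d 8e]
D2: mem[0x10..0x12] <- [a8 a0 6b]
D3: mem[0x05..0x07] <- [a8 a0 6b]
query mem[0x05]=0xa8, mem[0x04]=0x33, mem[0x11]=0xa0, mem[0x15]=0x42

MEM[0x05,0x04,0x11,0x15] = a8 33 a0 42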